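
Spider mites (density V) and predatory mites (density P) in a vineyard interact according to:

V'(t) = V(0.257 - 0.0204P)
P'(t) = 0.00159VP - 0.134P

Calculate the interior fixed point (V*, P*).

Set dP/dt = 0 with P > 0: 0.00159V - 0.134 = 0, so V* = 0.134/0.00159 = 84.3.
Set dV/dt = 0 with V > 0: 0.257 - 0.0204P = 0, so P* = 0.257/0.0204 = 12.6.

V* ≈ 84.3, P* ≈ 12.6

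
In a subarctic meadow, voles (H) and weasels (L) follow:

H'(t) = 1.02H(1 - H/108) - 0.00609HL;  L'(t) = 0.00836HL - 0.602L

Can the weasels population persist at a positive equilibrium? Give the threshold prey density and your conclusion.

Threshold H = 72; K > 72, so yes, the predator persists.

The predator equation gives dL/dt > 0 only when H > 0.602/0.00836 = 72.
Without the predator, H → K = 108. Since 108 > 72, the predator can invade and persist.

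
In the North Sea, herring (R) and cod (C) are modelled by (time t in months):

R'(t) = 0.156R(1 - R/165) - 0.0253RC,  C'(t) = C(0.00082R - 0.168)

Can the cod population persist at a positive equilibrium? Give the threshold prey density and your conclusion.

The predator equation gives dC/dt > 0 only when R > 0.168/0.00082 = 205.
Without the predator, R → K = 165. Since 165 < 205, the predator cannot invade.

Threshold R = 205; K < 205, so no, the predator goes extinct.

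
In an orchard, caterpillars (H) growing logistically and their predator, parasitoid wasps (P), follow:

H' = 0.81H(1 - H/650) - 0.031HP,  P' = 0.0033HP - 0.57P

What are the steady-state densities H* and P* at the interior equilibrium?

From dP/dt = 0 with P > 0: 0.0033H* = 0.57, so H* = 173.
Substitute into dH/dt = 0: 0.81(1 - 173/650) = 0.031P*.
The bracket is 0.734, giving P* = 0.595/0.031 = 19.2.

H* ≈ 173, P* ≈ 19.2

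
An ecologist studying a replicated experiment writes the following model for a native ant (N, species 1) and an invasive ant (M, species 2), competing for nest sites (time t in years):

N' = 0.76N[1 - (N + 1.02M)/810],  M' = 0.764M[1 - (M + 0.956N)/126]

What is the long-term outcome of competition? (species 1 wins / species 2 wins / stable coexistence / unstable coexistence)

species 1 excludes species 2

Compare the nullcline intercepts: K1/α12 = 810/1.02 = 794 > K2 = 126; K2/α21 = 126/0.956 = 132 < K1 = 810.
Since the inequalities point opposite ways, species 1 can invade but species 2 cannot.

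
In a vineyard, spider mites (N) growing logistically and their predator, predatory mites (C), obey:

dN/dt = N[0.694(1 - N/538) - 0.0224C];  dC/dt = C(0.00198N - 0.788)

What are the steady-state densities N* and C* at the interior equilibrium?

From dC/dt = 0 with C > 0: 0.00198N* = 0.788, so N* = 398.
Substitute into dN/dt = 0: 0.694(1 - 398/538) = 0.0224C*.
The bracket is 0.26, giving C* = 0.181/0.0224 = 8.06.

N* ≈ 398, C* ≈ 8.06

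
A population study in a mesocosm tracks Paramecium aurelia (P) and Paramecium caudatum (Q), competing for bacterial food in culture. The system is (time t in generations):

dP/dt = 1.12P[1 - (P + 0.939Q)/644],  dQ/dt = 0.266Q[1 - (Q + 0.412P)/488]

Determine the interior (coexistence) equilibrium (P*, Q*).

P* ≈ 303, Q* ≈ 363

Setting both brackets to zero gives the nullclines P + 0.939Q = 644 and 0.412P + Q = 488.
Substituting Q = 488 - 0.412P into the first: P(1 - 0.939·0.412) = 644 - 0.939·488.
So P* = 186/0.613 = 303, and then Q* = 488 - 0.412·303 = 363.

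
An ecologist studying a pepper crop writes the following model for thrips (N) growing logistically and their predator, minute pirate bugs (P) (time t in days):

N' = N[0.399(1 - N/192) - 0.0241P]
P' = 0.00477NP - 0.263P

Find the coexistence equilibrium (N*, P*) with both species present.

From dP/dt = 0 with P > 0: 0.00477N* = 0.263, so N* = 55.1.
Substitute into dN/dt = 0: 0.399(1 - 55.1/192) = 0.0241P*.
The bracket is 0.713, giving P* = 0.284/0.0241 = 11.8.

N* ≈ 55.1, P* ≈ 11.8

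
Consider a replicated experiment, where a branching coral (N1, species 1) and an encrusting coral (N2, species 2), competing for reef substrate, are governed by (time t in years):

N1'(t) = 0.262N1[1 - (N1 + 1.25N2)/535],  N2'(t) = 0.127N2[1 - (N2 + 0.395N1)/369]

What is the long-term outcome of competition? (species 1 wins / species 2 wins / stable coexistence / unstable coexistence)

Compare the nullcline intercepts: K1/α12 = 535/1.25 = 428 > K2 = 369; K2/α21 = 369/0.395 = 934 > K1 = 535.
Since both inequalities hold, each species can invade when rare, so the interior equilibrium is stable.

stable coexistence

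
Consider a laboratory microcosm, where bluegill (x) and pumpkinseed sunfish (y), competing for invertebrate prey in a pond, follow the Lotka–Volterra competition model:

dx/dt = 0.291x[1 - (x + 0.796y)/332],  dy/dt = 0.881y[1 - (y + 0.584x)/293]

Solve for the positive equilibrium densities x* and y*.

Setting both brackets to zero gives the nullclines x + 0.796y = 332 and 0.584x + y = 293.
Substituting y = 293 - 0.584x into the first: x(1 - 0.796·0.584) = 332 - 0.796·293.
So x* = 98.8/0.535 = 185, and then y* = 293 - 0.584·185 = 185.

x* ≈ 185, y* ≈ 185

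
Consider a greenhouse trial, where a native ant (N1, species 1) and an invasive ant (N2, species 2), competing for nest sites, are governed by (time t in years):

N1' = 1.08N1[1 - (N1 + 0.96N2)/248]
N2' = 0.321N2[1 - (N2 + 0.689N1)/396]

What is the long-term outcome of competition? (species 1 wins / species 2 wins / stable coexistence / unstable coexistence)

Compare the nullcline intercepts: K1/α12 = 248/0.96 = 258 < K2 = 396; K2/α21 = 396/0.689 = 575 > K1 = 248.
Since the inequalities point opposite ways, species 2 can invade but species 1 cannot.

species 2 excludes species 1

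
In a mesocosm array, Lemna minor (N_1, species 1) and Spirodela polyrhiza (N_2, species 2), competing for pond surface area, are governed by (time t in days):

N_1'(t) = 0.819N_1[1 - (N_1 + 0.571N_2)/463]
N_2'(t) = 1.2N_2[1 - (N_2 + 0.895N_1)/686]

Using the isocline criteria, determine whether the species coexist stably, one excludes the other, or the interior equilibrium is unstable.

stable coexistence

Compare the nullcline intercepts: K1/α12 = 463/0.571 = 811 > K2 = 686; K2/α21 = 686/0.895 = 766 > K1 = 463.
Since both inequalities hold, each species can invade when rare, so the interior equilibrium is stable.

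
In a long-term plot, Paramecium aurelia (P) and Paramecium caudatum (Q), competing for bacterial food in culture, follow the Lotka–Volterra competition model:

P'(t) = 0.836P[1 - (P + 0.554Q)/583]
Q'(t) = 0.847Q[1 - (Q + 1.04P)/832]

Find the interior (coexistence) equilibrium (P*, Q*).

P* ≈ 288, Q* ≈ 532

Setting both brackets to zero gives the nullclines P + 0.554Q = 583 and 1.04P + Q = 832.
Substituting Q = 832 - 1.04P into the first: P(1 - 0.554·1.04) = 583 - 0.554·832.
So P* = 122/0.424 = 288, and then Q* = 832 - 1.04·288 = 532.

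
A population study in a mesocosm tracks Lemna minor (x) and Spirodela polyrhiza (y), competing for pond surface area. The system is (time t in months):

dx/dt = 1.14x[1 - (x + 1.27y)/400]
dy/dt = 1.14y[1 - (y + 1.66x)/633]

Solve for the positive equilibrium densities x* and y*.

Setting both brackets to zero gives the nullclines x + 1.27y = 400 and 1.66x + y = 633.
Substituting y = 633 - 1.66x into the first: x(1 - 1.27·1.66) = 400 - 1.27·633.
So x* = -404/-1.11 = 364, and then y* = 633 - 1.66·364 = 28.

x* ≈ 364, y* ≈ 28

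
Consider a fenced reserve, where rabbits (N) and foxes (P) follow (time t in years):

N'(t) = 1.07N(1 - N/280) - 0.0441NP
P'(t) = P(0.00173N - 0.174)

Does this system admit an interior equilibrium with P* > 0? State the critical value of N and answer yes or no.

Threshold N = 101; K > 101, so yes, the predator persists.

The predator equation gives dP/dt > 0 only when N > 0.174/0.00173 = 101.
Without the predator, N → K = 280. Since 280 > 101, the predator can invade and persist.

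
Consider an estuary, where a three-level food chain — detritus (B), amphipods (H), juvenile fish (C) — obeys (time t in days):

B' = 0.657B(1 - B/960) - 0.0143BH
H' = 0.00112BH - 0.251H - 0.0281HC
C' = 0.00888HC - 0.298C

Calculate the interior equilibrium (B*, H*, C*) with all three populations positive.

B* ≈ 259, H* ≈ 33.6, C* ≈ 1.38

From dC/dt = 0: 0.00888H* = 0.298, so H* = 33.6.
From dB/dt = 0: 0.657(1 - B*/960) = 0.0143·33.6, giving B* = 960·(1 - 0.73) = 259.
From dH/dt = 0: 0.00112·259 - 0.251 = 0.0281C*, so C* = 0.0389/0.0281 = 1.38.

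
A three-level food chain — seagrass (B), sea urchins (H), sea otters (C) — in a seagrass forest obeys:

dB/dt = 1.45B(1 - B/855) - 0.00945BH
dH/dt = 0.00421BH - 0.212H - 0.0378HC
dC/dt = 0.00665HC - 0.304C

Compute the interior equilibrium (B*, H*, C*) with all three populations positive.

From dC/dt = 0: 0.00665H* = 0.304, so H* = 45.7.
From dB/dt = 0: 1.45(1 - B*/855) = 0.00945·45.7, giving B* = 855·(1 - 0.298) = 600.
From dH/dt = 0: 0.00421·600 - 0.212 = 0.0378C*, so C* = 2.32/0.0378 = 61.2.

B* ≈ 600, H* ≈ 45.7, C* ≈ 61.2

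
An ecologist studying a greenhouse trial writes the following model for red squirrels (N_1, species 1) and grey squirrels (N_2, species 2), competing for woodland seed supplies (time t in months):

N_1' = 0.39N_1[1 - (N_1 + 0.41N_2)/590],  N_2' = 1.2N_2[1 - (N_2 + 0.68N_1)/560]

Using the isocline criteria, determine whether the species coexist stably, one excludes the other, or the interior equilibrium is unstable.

Compare the nullcline intercepts: K1/α12 = 590/0.41 = 1440 > K2 = 560; K2/α21 = 560/0.68 = 824 > K1 = 590.
Since both inequalities hold, each species can invade when rare, so the interior equilibrium is stable.

stable coexistence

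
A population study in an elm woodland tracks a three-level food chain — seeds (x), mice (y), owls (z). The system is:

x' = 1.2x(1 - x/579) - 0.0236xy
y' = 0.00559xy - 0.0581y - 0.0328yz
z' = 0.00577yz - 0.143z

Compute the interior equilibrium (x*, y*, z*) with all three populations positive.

x* ≈ 297, y* ≈ 24.8, z* ≈ 48.8

From dz/dt = 0: 0.00577y* = 0.143, so y* = 24.8.
From dx/dt = 0: 1.2(1 - x*/579) = 0.0236·24.8, giving x* = 579·(1 - 0.487) = 297.
From dy/dt = 0: 0.00559·297 - 0.0581 = 0.0328z*, so z* = 1.6/0.0328 = 48.8.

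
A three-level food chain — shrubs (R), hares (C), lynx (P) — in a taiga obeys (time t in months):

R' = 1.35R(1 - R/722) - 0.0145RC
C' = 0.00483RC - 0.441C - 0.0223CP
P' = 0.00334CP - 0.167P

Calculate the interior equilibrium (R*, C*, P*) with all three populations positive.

From dP/dt = 0: 0.00334C* = 0.167, so C* = 50.
From dR/dt = 0: 1.35(1 - R*/722) = 0.0145·50, giving R* = 722·(1 - 0.537) = 334.
From dC/dt = 0: 0.00483·334 - 0.441 = 0.0223P*, so P* = 1.17/0.0223 = 52.6.

R* ≈ 334, C* ≈ 50, P* ≈ 52.6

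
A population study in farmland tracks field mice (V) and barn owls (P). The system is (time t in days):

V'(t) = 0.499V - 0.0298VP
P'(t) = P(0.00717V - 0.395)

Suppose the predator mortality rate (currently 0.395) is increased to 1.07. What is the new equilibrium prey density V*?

At the interior fixed point, setting dP/dt = 0 with P > 0 fixes V* = (predator death rate)/(VP coefficient) — independent of the other coefficients.
With the change, V* = 1.07/0.00717 = 149; it rises from 55.1.

V* ≈ 149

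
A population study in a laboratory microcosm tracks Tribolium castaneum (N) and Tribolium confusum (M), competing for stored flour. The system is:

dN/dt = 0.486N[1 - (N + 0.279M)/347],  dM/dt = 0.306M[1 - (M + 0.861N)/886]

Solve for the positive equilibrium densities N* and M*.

Setting both brackets to zero gives the nullclines N + 0.279M = 347 and 0.861N + M = 886.
Substituting M = 886 - 0.861N into the first: N(1 - 0.279·0.861) = 347 - 0.279·886.
So N* = 99.8/0.76 = 131, and then M* = 886 - 0.861·131 = 773.

N* ≈ 131, M* ≈ 773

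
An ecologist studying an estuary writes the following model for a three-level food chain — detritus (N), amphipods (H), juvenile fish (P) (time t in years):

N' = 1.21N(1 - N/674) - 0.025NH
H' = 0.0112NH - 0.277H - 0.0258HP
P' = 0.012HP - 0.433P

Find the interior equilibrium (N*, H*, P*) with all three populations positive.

N* ≈ 172, H* ≈ 36.1, P* ≈ 63.7

From dP/dt = 0: 0.012H* = 0.433, so H* = 36.1.
From dN/dt = 0: 1.21(1 - N*/674) = 0.025·36.1, giving N* = 674·(1 - 0.746) = 172.
From dH/dt = 0: 0.0112·172 - 0.277 = 0.0258P*, so P* = 1.64/0.0258 = 63.7.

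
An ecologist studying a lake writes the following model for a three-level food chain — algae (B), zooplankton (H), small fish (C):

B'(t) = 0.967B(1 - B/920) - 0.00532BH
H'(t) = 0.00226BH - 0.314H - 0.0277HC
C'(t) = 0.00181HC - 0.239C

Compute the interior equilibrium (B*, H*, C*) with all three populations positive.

From dC/dt = 0: 0.00181H* = 0.239, so H* = 132.
From dB/dt = 0: 0.967(1 - B*/920) = 0.00532·132, giving B* = 920·(1 - 0.726) = 252.
From dH/dt = 0: 0.00226·252 - 0.314 = 0.0277C*, so C* = 0.255/0.0277 = 9.2.

B* ≈ 252, H* ≈ 132, C* ≈ 9.2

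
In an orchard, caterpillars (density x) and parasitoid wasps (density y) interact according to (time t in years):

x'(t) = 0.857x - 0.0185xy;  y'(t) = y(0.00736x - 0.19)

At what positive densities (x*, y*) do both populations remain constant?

x* ≈ 25.8, y* ≈ 46.3

Set dy/dt = 0 with y > 0: 0.00736x - 0.19 = 0, so x* = 0.19/0.00736 = 25.8.
Set dx/dt = 0 with x > 0: 0.857 - 0.0185y = 0, so y* = 0.857/0.0185 = 46.3.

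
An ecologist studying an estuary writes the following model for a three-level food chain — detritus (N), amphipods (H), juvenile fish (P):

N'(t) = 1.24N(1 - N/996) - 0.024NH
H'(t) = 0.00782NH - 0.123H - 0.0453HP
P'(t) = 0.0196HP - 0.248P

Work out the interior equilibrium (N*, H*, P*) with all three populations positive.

From dP/dt = 0: 0.0196H* = 0.248, so H* = 12.7.
From dN/dt = 0: 1.24(1 - N*/996) = 0.024·12.7, giving N* = 996·(1 - 0.245) = 752.
From dH/dt = 0: 0.00782·752 - 0.123 = 0.0453P*, so P* = 5.76/0.0453 = 127.

N* ≈ 752, H* ≈ 12.7, P* ≈ 127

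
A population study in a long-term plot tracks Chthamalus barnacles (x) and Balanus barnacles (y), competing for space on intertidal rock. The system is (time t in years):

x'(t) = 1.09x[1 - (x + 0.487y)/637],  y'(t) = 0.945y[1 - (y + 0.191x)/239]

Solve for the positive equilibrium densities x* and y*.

x* ≈ 574, y* ≈ 129

Setting both brackets to zero gives the nullclines x + 0.487y = 637 and 0.191x + y = 239.
Substituting y = 239 - 0.191x into the first: x(1 - 0.487·0.191) = 637 - 0.487·239.
So x* = 521/0.907 = 574, and then y* = 239 - 0.191·574 = 129.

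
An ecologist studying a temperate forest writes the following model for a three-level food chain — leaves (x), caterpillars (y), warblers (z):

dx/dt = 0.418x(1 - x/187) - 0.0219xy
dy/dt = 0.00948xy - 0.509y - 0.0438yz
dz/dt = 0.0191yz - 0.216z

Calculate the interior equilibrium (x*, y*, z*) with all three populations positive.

From dz/dt = 0: 0.0191y* = 0.216, so y* = 11.3.
From dx/dt = 0: 0.418(1 - x*/187) = 0.0219·11.3, giving x* = 187·(1 - 0.592) = 76.2.
From dy/dt = 0: 0.00948·76.2 - 0.509 = 0.0438z*, so z* = 0.213/0.0438 = 4.87.

x* ≈ 76.2, y* ≈ 11.3, z* ≈ 4.87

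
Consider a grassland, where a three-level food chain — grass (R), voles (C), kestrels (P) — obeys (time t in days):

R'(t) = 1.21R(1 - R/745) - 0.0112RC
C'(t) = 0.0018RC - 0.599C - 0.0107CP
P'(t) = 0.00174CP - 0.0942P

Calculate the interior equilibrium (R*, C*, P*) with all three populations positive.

R* ≈ 372, C* ≈ 54.1, P* ≈ 6.54

From dP/dt = 0: 0.00174C* = 0.0942, so C* = 54.1.
From dR/dt = 0: 1.21(1 - R*/745) = 0.0112·54.1, giving R* = 745·(1 - 0.501) = 372.
From dC/dt = 0: 0.0018·372 - 0.599 = 0.0107P*, so P* = 0.07/0.0107 = 6.54.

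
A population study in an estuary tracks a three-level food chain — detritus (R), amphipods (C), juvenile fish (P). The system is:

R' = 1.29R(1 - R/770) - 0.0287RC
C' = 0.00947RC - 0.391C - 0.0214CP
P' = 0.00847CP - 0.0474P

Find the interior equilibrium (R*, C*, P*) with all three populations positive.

From dP/dt = 0: 0.00847C* = 0.0474, so C* = 5.6.
From dR/dt = 0: 1.29(1 - R*/770) = 0.0287·5.6, giving R* = 770·(1 - 0.125) = 674.
From dC/dt = 0: 0.00947·674 - 0.391 = 0.0214P*, so P* = 5.99/0.0214 = 280.

R* ≈ 674, C* ≈ 5.6, P* ≈ 280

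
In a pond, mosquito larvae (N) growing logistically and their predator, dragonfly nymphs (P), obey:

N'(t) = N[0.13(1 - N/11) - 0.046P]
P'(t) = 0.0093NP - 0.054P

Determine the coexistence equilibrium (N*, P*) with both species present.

N* ≈ 5.81, P* ≈ 1.33

From dP/dt = 0 with P > 0: 0.0093N* = 0.054, so N* = 5.81.
Substitute into dN/dt = 0: 0.13(1 - 5.81/11) = 0.046P*.
The bracket is 0.472, giving P* = 0.0614/0.046 = 1.33.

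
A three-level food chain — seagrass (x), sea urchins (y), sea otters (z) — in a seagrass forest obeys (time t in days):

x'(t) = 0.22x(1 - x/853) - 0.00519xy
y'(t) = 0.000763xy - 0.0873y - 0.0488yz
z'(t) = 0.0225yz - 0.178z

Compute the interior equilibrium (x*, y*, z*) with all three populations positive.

From dz/dt = 0: 0.0225y* = 0.178, so y* = 7.91.
From dx/dt = 0: 0.22(1 - x*/853) = 0.00519·7.91, giving x* = 853·(1 - 0.187) = 694.
From dy/dt = 0: 0.000763·694 - 0.0873 = 0.0488z*, so z* = 0.442/0.0488 = 9.06.

x* ≈ 694, y* ≈ 7.91, z* ≈ 9.06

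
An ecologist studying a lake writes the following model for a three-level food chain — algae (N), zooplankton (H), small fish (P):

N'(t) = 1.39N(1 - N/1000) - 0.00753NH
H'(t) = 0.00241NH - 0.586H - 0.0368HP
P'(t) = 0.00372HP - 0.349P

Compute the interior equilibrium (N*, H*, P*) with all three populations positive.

From dP/dt = 0: 0.00372H* = 0.349, so H* = 93.8.
From dN/dt = 0: 1.39(1 - N*/1000) = 0.00753·93.8, giving N* = 1000·(1 - 0.508) = 492.
From dH/dt = 0: 0.00241·492 - 0.586 = 0.0368P*, so P* = 0.599/0.0368 = 16.3.

N* ≈ 492, H* ≈ 93.8, P* ≈ 16.3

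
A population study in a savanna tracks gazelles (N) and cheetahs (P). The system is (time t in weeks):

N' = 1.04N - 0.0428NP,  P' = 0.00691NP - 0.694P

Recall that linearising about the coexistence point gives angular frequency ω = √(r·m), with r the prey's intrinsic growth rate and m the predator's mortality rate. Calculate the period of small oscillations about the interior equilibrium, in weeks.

Here r = 1.04 and m = 0.694, so r·m = 0.722.
ω = √0.722 = 0.85 per week, hence T = 2π/ω ≈ 7.4 weeks.

T ≈ 7.4 weeks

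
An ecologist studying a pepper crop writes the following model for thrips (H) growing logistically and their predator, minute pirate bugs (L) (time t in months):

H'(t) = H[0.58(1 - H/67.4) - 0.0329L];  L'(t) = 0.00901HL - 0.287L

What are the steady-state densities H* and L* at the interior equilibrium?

H* ≈ 31.9, L* ≈ 9.3

From dL/dt = 0 with L > 0: 0.00901H* = 0.287, so H* = 31.9.
Substitute into dH/dt = 0: 0.58(1 - 31.9/67.4) = 0.0329L*.
The bracket is 0.527, giving L* = 0.306/0.0329 = 9.3.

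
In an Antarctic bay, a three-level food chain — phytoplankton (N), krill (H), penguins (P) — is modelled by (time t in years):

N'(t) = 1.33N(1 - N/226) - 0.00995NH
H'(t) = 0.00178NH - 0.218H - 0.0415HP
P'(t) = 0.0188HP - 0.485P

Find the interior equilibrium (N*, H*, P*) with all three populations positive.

N* ≈ 182, H* ≈ 25.8, P* ≈ 2.57

From dP/dt = 0: 0.0188H* = 0.485, so H* = 25.8.
From dN/dt = 0: 1.33(1 - N*/226) = 0.00995·25.8, giving N* = 226·(1 - 0.193) = 182.
From dH/dt = 0: 0.00178·182 - 0.218 = 0.0415P*, so P* = 0.107/0.0415 = 2.57.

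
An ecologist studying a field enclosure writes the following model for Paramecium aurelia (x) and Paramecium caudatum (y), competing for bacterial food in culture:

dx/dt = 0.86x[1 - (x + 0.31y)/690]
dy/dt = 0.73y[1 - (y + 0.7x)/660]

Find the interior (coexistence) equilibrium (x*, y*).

Setting both brackets to zero gives the nullclines x + 0.31y = 690 and 0.7x + y = 660.
Substituting y = 660 - 0.7x into the first: x(1 - 0.31·0.7) = 690 - 0.31·660.
So x* = 485/0.783 = 620, and then y* = 660 - 0.7·620 = 226.

x* ≈ 620, y* ≈ 226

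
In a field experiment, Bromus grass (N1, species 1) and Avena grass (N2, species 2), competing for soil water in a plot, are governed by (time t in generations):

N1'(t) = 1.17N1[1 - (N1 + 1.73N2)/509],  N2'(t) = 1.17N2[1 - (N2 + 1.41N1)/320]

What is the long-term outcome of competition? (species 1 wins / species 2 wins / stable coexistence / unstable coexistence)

Compare the nullcline intercepts: K1/α12 = 509/1.73 = 294 < K2 = 320; K2/α21 = 320/1.41 = 227 < K1 = 509.
Since both are reversed, neither can invade when rare; the interior point is a saddle.

unstable coexistence (outcome depends on initial conditions)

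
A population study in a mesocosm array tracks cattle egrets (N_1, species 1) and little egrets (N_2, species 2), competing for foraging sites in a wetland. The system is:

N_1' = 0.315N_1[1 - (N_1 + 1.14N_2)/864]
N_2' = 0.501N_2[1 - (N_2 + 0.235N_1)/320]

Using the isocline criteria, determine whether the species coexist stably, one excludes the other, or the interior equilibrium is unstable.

stable coexistence

Compare the nullcline intercepts: K1/α12 = 864/1.14 = 758 > K2 = 320; K2/α21 = 320/0.235 = 1360 > K1 = 864.
Since both inequalities hold, each species can invade when rare, so the interior equilibrium is stable.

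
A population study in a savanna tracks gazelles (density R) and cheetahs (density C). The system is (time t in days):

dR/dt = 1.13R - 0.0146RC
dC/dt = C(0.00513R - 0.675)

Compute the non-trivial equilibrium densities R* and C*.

R* ≈ 132, C* ≈ 77.4

Set dC/dt = 0 with C > 0: 0.00513R - 0.675 = 0, so R* = 0.675/0.00513 = 132.
Set dR/dt = 0 with R > 0: 1.13 - 0.0146C = 0, so C* = 1.13/0.0146 = 77.4.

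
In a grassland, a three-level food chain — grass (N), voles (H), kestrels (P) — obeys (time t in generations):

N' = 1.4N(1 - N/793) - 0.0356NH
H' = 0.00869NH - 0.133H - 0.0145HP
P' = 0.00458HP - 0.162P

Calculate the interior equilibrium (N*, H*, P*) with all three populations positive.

N* ≈ 79.7, H* ≈ 35.4, P* ≈ 38.6

From dP/dt = 0: 0.00458H* = 0.162, so H* = 35.4.
From dN/dt = 0: 1.4(1 - N*/793) = 0.0356·35.4, giving N* = 793·(1 - 0.899) = 79.7.
From dH/dt = 0: 0.00869·79.7 - 0.133 = 0.0145P*, so P* = 0.56/0.0145 = 38.6.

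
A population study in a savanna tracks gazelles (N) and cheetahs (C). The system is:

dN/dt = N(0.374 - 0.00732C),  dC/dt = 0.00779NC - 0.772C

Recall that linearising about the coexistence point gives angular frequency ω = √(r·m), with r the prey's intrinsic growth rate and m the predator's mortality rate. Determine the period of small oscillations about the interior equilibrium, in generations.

T ≈ 11.7 generations

Here r = 0.374 and m = 0.772, so r·m = 0.289.
ω = √0.289 = 0.537 per generation, hence T = 2π/ω ≈ 11.7 generations.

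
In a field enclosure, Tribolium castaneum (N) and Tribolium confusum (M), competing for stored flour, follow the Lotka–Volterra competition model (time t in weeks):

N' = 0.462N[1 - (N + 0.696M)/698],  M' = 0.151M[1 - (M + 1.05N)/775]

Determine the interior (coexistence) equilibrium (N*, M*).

N* ≈ 589, M* ≈ 156

Setting both brackets to zero gives the nullclines N + 0.696M = 698 and 1.05N + M = 775.
Substituting M = 775 - 1.05N into the first: N(1 - 0.696·1.05) = 698 - 0.696·775.
So N* = 159/0.269 = 589, and then M* = 775 - 1.05·589 = 156.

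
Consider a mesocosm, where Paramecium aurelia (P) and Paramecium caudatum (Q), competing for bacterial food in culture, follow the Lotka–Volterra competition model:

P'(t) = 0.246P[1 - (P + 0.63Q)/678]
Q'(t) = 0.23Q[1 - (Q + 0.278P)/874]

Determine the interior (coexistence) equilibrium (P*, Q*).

Setting both brackets to zero gives the nullclines P + 0.63Q = 678 and 0.278P + Q = 874.
Substituting Q = 874 - 0.278P into the first: P(1 - 0.63·0.278) = 678 - 0.63·874.
So P* = 127/0.825 = 154, and then Q* = 874 - 0.278·154 = 831.

P* ≈ 154, Q* ≈ 831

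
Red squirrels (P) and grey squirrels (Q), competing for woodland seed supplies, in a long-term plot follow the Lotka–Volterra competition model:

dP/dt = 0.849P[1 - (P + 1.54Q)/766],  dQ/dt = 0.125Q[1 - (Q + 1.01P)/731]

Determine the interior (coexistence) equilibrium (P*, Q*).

Setting both brackets to zero gives the nullclines P + 1.54Q = 766 and 1.01P + Q = 731.
Substituting Q = 731 - 1.01P into the first: P(1 - 1.54·1.01) = 766 - 1.54·731.
So P* = -360/-0.555 = 648, and then Q* = 731 - 1.01·648 = 76.8.

P* ≈ 648, Q* ≈ 76.8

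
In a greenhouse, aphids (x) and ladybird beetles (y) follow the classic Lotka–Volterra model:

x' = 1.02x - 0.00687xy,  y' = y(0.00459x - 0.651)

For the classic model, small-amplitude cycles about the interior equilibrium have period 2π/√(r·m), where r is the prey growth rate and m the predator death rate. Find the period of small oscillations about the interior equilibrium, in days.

Here r = 1.02 and m = 0.651, so r·m = 0.664.
ω = √0.664 = 0.815 per day, hence T = 2π/ω ≈ 7.71 days.

T ≈ 7.71 days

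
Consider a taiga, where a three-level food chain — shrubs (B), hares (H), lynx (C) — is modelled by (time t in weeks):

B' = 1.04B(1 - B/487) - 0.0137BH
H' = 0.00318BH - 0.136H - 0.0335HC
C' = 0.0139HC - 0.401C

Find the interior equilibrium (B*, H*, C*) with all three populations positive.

From dC/dt = 0: 0.0139H* = 0.401, so H* = 28.8.
From dB/dt = 0: 1.04(1 - B*/487) = 0.0137·28.8, giving B* = 487·(1 - 0.38) = 302.
From dH/dt = 0: 0.00318·302 - 0.136 = 0.0335C*, so C* = 0.824/0.0335 = 24.6.

B* ≈ 302, H* ≈ 28.8, C* ≈ 24.6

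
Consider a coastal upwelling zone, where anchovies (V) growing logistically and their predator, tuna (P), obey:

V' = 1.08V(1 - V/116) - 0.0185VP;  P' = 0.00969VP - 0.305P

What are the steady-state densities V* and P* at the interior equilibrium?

V* ≈ 31.5, P* ≈ 42.5

From dP/dt = 0 with P > 0: 0.00969V* = 0.305, so V* = 31.5.
Substitute into dV/dt = 0: 1.08(1 - 31.5/116) = 0.0185P*.
The bracket is 0.729, giving P* = 0.787/0.0185 = 42.5.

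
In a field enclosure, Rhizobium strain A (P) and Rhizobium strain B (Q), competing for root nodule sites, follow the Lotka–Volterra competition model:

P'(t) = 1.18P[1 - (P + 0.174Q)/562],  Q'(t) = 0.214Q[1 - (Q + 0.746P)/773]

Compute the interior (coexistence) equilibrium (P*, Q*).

P* ≈ 491, Q* ≈ 407

Setting both brackets to zero gives the nullclines P + 0.174Q = 562 and 0.746P + Q = 773.
Substituting Q = 773 - 0.746P into the first: P(1 - 0.174·0.746) = 562 - 0.174·773.
So P* = 427/0.87 = 491, and then Q* = 773 - 0.746·491 = 407.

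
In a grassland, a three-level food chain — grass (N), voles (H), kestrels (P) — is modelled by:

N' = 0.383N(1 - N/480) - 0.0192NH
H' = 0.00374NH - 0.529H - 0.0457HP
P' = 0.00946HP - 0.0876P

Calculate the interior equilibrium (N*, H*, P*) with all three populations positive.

N* ≈ 257, H* ≈ 9.26, P* ≈ 9.47

From dP/dt = 0: 0.00946H* = 0.0876, so H* = 9.26.
From dN/dt = 0: 0.383(1 - N*/480) = 0.0192·9.26, giving N* = 480·(1 - 0.464) = 257.
From dH/dt = 0: 0.00374·257 - 0.529 = 0.0457P*, so P* = 0.433/0.0457 = 9.47.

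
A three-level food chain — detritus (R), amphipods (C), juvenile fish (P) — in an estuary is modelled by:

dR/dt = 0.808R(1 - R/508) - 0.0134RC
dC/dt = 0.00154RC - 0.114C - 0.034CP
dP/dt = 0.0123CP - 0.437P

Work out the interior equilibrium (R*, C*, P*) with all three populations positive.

R* ≈ 209, C* ≈ 35.5, P* ≈ 6.1

From dP/dt = 0: 0.0123C* = 0.437, so C* = 35.5.
From dR/dt = 0: 0.808(1 - R*/508) = 0.0134·35.5, giving R* = 508·(1 - 0.589) = 209.
From dC/dt = 0: 0.00154·209 - 0.114 = 0.034P*, so P* = 0.207/0.034 = 6.1.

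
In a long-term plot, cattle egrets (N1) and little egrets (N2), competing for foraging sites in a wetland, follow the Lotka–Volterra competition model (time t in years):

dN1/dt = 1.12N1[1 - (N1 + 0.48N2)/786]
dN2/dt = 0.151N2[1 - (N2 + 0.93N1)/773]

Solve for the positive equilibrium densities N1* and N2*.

Setting both brackets to zero gives the nullclines N1 + 0.48N2 = 786 and 0.93N1 + N2 = 773.
Substituting N2 = 773 - 0.93N1 into the first: N1(1 - 0.48·0.93) = 786 - 0.48·773.
So N1* = 415/0.554 = 750, and then N2* = 773 - 0.93·750 = 75.9.

N1* ≈ 750, N2* ≈ 75.9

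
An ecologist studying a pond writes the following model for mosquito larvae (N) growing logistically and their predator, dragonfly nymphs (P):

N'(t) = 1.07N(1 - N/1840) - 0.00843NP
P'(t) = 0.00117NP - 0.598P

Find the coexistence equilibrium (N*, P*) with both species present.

From dP/dt = 0 with P > 0: 0.00117N* = 0.598, so N* = 511.
Substitute into dN/dt = 0: 1.07(1 - 511/1840) = 0.00843P*.
The bracket is 0.722, giving P* = 0.773/0.00843 = 91.7.

N* ≈ 511, P* ≈ 91.7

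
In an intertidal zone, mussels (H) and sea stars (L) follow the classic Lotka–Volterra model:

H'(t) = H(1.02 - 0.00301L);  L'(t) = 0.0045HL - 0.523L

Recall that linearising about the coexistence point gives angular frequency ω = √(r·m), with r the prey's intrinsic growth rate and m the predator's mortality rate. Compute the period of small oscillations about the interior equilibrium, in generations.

Here r = 1.02 and m = 0.523, so r·m = 0.533.
ω = √0.533 = 0.73 per generation, hence T = 2π/ω ≈ 8.6 generations.

T ≈ 8.6 generations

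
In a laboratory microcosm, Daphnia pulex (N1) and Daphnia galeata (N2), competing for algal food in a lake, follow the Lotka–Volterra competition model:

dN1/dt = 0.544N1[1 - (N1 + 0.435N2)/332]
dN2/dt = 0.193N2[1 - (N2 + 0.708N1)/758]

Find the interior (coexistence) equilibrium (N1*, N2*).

Setting both brackets to zero gives the nullclines N1 + 0.435N2 = 332 and 0.708N1 + N2 = 758.
Substituting N2 = 758 - 0.708N1 into the first: N1(1 - 0.435·0.708) = 332 - 0.435·758.
So N1* = 2.27/0.692 = 3.28, and then N2* = 758 - 0.708·3.28 = 756.

N1* ≈ 3.28, N2* ≈ 756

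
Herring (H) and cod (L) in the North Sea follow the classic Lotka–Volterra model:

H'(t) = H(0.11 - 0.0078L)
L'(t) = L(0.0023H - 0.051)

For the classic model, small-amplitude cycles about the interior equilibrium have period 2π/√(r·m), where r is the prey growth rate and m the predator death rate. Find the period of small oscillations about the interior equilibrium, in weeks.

T ≈ 83.9 weeks

Here r = 0.11 and m = 0.051, so r·m = 0.00561.
ω = √0.00561 = 0.0749 per week, hence T = 2π/ω ≈ 83.9 weeks.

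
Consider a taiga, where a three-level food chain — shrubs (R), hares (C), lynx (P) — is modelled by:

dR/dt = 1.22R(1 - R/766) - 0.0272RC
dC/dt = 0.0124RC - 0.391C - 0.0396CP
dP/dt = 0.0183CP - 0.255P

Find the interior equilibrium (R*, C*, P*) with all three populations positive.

R* ≈ 528, C* ≈ 13.9, P* ≈ 155

From dP/dt = 0: 0.0183C* = 0.255, so C* = 13.9.
From dR/dt = 0: 1.22(1 - R*/766) = 0.0272·13.9, giving R* = 766·(1 - 0.311) = 528.
From dC/dt = 0: 0.0124·528 - 0.391 = 0.0396P*, so P* = 6.16/0.0396 = 155.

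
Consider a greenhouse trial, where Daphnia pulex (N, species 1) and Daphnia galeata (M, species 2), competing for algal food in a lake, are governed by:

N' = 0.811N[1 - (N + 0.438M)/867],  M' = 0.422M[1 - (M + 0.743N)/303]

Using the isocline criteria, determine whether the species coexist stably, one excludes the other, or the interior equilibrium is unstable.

Compare the nullcline intercepts: K1/α12 = 867/0.438 = 1980 > K2 = 303; K2/α21 = 303/0.743 = 408 < K1 = 867.
Since the inequalities point opposite ways, species 1 can invade but species 2 cannot.

species 1 excludes species 2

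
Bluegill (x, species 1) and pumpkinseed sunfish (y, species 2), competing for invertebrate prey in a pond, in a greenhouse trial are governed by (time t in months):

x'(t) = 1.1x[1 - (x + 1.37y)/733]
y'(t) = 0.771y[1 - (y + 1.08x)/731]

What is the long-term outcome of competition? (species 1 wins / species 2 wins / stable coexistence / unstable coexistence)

Compare the nullcline intercepts: K1/α12 = 733/1.37 = 535 < K2 = 731; K2/α21 = 731/1.08 = 677 < K1 = 733.
Since both are reversed, neither can invade when rare; the interior point is a saddle.

unstable coexistence (outcome depends on initial conditions)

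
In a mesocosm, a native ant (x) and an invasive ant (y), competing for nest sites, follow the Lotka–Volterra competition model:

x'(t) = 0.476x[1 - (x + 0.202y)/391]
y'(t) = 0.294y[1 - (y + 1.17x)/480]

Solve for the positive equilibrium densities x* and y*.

Setting both brackets to zero gives the nullclines x + 0.202y = 391 and 1.17x + y = 480.
Substituting y = 480 - 1.17x into the first: x(1 - 0.202·1.17) = 391 - 0.202·480.
So x* = 294/0.764 = 385, and then y* = 480 - 1.17·385 = 29.5.

x* ≈ 385, y* ≈ 29.5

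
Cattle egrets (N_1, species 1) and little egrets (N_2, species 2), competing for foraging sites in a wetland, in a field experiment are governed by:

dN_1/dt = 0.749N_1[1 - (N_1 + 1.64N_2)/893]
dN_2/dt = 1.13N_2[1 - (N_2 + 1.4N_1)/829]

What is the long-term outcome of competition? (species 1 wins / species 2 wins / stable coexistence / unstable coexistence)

Compare the nullcline intercepts: K1/α12 = 893/1.64 = 545 < K2 = 829; K2/α21 = 829/1.4 = 592 < K1 = 893.
Since both are reversed, neither can invade when rare; the interior point is a saddle.

unstable coexistence (outcome depends on initial conditions)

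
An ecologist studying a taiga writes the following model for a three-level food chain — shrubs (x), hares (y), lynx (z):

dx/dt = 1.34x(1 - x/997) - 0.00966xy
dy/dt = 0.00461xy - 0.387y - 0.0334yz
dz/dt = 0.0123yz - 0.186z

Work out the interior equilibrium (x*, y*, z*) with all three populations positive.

From dz/dt = 0: 0.0123y* = 0.186, so y* = 15.1.
From dx/dt = 0: 1.34(1 - x*/997) = 0.00966·15.1, giving x* = 997·(1 - 0.109) = 888.
From dy/dt = 0: 0.00461·888 - 0.387 = 0.0334z*, so z* = 3.71/0.0334 = 111.

x* ≈ 888, y* ≈ 15.1, z* ≈ 111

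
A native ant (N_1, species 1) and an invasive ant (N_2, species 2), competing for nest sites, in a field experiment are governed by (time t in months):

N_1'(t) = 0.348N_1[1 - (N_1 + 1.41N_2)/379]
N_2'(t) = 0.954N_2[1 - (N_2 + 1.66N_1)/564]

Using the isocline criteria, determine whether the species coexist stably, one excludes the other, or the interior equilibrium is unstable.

unstable coexistence (outcome depends on initial conditions)

Compare the nullcline intercepts: K1/α12 = 379/1.41 = 269 < K2 = 564; K2/α21 = 564/1.66 = 340 < K1 = 379.
Since both are reversed, neither can invade when rare; the interior point is a saddle.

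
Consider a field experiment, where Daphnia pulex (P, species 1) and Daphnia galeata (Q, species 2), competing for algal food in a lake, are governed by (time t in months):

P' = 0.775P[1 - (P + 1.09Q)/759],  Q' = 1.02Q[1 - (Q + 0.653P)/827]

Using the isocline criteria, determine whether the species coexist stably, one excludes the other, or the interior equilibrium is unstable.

species 2 excludes species 1

Compare the nullcline intercepts: K1/α12 = 759/1.09 = 696 < K2 = 827; K2/α21 = 827/0.653 = 1270 > K1 = 759.
Since the inequalities point opposite ways, species 2 can invade but species 1 cannot.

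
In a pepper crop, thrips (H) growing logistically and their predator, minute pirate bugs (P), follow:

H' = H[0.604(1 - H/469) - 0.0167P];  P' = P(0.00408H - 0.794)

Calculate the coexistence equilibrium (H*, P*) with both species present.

H* ≈ 195, P* ≈ 21.2

From dP/dt = 0 with P > 0: 0.00408H* = 0.794, so H* = 195.
Substitute into dH/dt = 0: 0.604(1 - 195/469) = 0.0167P*.
The bracket is 0.585, giving P* = 0.353/0.0167 = 21.2.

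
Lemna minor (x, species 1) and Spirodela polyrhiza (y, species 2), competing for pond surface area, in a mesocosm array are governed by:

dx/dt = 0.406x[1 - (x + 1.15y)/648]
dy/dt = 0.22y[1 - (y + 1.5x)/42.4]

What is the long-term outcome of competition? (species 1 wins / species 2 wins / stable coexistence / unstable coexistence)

Compare the nullcline intercepts: K1/α12 = 648/1.15 = 563 > K2 = 42.4; K2/α21 = 42.4/1.5 = 28.3 < K1 = 648.
Since the inequalities point opposite ways, species 1 can invade but species 2 cannot.

species 1 excludes species 2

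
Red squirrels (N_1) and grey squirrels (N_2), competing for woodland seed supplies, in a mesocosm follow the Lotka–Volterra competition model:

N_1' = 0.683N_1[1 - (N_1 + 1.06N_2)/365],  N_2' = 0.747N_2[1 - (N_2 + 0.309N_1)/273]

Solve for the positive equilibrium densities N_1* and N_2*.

Setting both brackets to zero gives the nullclines N_1 + 1.06N_2 = 365 and 0.309N_1 + N_2 = 273.
Substituting N_2 = 273 - 0.309N_1 into the first: N_1(1 - 1.06·0.309) = 365 - 1.06·273.
So N_1* = 75.6/0.672 = 112, and then N_2* = 273 - 0.309·112 = 238.

N_1* ≈ 112, N_2* ≈ 238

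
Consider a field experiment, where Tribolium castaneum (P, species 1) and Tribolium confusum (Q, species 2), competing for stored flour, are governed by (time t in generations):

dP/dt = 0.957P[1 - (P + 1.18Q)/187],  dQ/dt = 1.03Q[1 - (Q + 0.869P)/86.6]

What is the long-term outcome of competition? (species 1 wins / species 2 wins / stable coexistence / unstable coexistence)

species 1 excludes species 2

Compare the nullcline intercepts: K1/α12 = 187/1.18 = 158 > K2 = 86.6; K2/α21 = 86.6/0.869 = 99.7 < K1 = 187.
Since the inequalities point opposite ways, species 1 can invade but species 2 cannot.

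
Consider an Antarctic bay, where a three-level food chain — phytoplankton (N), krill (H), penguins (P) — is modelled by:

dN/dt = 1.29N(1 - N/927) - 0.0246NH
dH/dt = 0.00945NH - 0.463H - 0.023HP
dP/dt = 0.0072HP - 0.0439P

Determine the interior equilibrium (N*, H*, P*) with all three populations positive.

From dP/dt = 0: 0.0072H* = 0.0439, so H* = 6.1.
From dN/dt = 0: 1.29(1 - N*/927) = 0.0246·6.1, giving N* = 927·(1 - 0.116) = 819.
From dH/dt = 0: 0.00945·819 - 0.463 = 0.023P*, so P* = 7.28/0.023 = 316.

N* ≈ 819, H* ≈ 6.1, P* ≈ 316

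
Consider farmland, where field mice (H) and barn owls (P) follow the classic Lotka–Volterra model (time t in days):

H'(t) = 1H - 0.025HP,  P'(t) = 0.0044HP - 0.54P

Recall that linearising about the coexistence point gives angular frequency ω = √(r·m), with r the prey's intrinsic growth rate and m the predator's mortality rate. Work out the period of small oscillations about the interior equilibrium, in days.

Here r = 1 and m = 0.54, so r·m = 0.54.
ω = √0.54 = 0.735 per day, hence T = 2π/ω ≈ 8.55 days.

T ≈ 8.55 days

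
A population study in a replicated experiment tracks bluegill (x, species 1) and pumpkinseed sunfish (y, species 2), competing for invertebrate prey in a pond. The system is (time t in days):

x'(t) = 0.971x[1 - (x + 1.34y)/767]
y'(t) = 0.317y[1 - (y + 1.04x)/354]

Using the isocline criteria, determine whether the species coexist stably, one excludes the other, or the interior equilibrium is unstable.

Compare the nullcline intercepts: K1/α12 = 767/1.34 = 572 > K2 = 354; K2/α21 = 354/1.04 = 340 < K1 = 767.
Since the inequalities point opposite ways, species 1 can invade but species 2 cannot.

species 1 excludes species 2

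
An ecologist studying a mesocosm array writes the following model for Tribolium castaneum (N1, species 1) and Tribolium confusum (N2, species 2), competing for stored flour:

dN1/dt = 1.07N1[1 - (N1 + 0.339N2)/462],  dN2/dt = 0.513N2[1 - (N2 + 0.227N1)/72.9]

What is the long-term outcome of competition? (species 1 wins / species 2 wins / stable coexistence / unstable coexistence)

Compare the nullcline intercepts: K1/α12 = 462/0.339 = 1360 > K2 = 72.9; K2/α21 = 72.9/0.227 = 321 < K1 = 462.
Since the inequalities point opposite ways, species 1 can invade but species 2 cannot.

species 1 excludes species 2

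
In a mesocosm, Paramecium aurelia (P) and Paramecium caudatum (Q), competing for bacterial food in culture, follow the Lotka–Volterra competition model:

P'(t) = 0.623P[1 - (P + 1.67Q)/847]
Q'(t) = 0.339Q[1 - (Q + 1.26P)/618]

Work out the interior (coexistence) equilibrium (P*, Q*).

P* ≈ 168, Q* ≈ 407

Setting both brackets to zero gives the nullclines P + 1.67Q = 847 and 1.26P + Q = 618.
Substituting Q = 618 - 1.26P into the first: P(1 - 1.67·1.26) = 847 - 1.67·618.
So P* = -185/-1.1 = 168, and then Q* = 618 - 1.26·168 = 407.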